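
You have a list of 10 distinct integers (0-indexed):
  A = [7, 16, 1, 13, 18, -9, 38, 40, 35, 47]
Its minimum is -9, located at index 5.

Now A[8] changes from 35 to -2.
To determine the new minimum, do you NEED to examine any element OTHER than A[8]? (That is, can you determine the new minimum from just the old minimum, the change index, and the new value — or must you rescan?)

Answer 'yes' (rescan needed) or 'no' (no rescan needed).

Old min = -9 at index 5
Change at index 8: 35 -> -2
Index 8 was NOT the min. New min = min(-9, -2). No rescan of other elements needed.
Needs rescan: no

Answer: no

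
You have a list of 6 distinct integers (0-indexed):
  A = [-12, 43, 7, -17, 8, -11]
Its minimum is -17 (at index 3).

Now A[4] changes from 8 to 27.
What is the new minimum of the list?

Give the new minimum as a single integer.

Old min = -17 (at index 3)
Change: A[4] 8 -> 27
Changed element was NOT the old min.
  New min = min(old_min, new_val) = min(-17, 27) = -17

Answer: -17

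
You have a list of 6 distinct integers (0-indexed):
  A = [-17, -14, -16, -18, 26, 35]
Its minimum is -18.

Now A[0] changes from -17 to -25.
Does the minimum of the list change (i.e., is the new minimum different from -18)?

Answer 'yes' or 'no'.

Old min = -18
Change: A[0] -17 -> -25
Changed element was NOT the min; min changes only if -25 < -18.
New min = -25; changed? yes

Answer: yes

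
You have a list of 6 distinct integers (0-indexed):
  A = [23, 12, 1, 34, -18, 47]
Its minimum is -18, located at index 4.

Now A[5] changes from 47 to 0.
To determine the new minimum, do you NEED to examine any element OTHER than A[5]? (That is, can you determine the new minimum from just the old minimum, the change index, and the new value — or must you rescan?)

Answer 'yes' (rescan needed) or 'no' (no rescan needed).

Answer: no

Derivation:
Old min = -18 at index 4
Change at index 5: 47 -> 0
Index 5 was NOT the min. New min = min(-18, 0). No rescan of other elements needed.
Needs rescan: no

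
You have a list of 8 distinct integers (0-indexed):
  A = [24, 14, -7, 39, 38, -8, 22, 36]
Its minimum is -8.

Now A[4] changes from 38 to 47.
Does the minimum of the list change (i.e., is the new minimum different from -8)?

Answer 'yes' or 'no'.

Old min = -8
Change: A[4] 38 -> 47
Changed element was NOT the min; min changes only if 47 < -8.
New min = -8; changed? no

Answer: no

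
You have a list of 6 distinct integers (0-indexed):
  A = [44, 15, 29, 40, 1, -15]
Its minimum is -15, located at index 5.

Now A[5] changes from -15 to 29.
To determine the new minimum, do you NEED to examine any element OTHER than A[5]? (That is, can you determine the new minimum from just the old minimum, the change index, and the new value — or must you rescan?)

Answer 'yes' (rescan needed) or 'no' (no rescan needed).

Answer: yes

Derivation:
Old min = -15 at index 5
Change at index 5: -15 -> 29
Index 5 WAS the min and new value 29 > old min -15. Must rescan other elements to find the new min.
Needs rescan: yes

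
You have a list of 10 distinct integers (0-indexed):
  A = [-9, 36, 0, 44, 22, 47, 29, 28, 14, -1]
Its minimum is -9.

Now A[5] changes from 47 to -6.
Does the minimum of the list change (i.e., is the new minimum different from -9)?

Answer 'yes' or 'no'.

Old min = -9
Change: A[5] 47 -> -6
Changed element was NOT the min; min changes only if -6 < -9.
New min = -9; changed? no

Answer: no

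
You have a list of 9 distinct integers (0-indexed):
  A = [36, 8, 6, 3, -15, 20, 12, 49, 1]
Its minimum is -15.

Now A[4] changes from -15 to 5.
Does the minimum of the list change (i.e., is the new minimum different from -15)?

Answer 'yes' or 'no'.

Answer: yes

Derivation:
Old min = -15
Change: A[4] -15 -> 5
Changed element was the min; new min must be rechecked.
New min = 1; changed? yes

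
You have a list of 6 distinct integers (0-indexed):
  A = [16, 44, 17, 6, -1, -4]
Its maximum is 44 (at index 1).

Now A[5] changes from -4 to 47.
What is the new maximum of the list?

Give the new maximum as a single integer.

Old max = 44 (at index 1)
Change: A[5] -4 -> 47
Changed element was NOT the old max.
  New max = max(old_max, new_val) = max(44, 47) = 47

Answer: 47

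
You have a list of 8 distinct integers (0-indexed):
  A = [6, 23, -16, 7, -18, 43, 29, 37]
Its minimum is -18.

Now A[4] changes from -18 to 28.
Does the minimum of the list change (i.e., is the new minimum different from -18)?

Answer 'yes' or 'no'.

Answer: yes

Derivation:
Old min = -18
Change: A[4] -18 -> 28
Changed element was the min; new min must be rechecked.
New min = -16; changed? yes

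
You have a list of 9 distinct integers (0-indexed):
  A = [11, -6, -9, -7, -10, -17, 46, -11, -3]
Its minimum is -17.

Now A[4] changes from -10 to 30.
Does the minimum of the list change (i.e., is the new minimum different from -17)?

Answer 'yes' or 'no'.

Old min = -17
Change: A[4] -10 -> 30
Changed element was NOT the min; min changes only if 30 < -17.
New min = -17; changed? no

Answer: no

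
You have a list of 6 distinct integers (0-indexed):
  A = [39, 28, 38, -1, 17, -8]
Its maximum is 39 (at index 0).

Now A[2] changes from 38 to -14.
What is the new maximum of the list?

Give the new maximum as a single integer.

Old max = 39 (at index 0)
Change: A[2] 38 -> -14
Changed element was NOT the old max.
  New max = max(old_max, new_val) = max(39, -14) = 39

Answer: 39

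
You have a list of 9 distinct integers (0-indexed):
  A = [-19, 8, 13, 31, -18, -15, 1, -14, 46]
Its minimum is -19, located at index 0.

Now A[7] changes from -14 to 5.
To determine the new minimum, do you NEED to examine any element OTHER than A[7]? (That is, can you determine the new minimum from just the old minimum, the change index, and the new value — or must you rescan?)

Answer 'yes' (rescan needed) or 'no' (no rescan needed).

Old min = -19 at index 0
Change at index 7: -14 -> 5
Index 7 was NOT the min. New min = min(-19, 5). No rescan of other elements needed.
Needs rescan: no

Answer: no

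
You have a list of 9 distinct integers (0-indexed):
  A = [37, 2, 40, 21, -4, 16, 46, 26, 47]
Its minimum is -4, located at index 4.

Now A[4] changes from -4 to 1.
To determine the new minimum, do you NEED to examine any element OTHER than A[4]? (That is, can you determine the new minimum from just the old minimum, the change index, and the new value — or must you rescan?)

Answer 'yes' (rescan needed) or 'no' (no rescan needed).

Old min = -4 at index 4
Change at index 4: -4 -> 1
Index 4 WAS the min and new value 1 > old min -4. Must rescan other elements to find the new min.
Needs rescan: yes

Answer: yes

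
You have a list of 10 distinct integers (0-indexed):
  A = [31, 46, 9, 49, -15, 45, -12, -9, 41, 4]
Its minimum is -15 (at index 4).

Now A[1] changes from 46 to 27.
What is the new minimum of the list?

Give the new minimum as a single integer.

Old min = -15 (at index 4)
Change: A[1] 46 -> 27
Changed element was NOT the old min.
  New min = min(old_min, new_val) = min(-15, 27) = -15

Answer: -15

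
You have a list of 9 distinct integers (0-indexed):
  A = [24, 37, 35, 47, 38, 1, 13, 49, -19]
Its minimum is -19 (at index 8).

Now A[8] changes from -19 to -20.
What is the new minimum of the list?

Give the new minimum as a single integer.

Answer: -20

Derivation:
Old min = -19 (at index 8)
Change: A[8] -19 -> -20
Changed element WAS the min. Need to check: is -20 still <= all others?
  Min of remaining elements: 1
  New min = min(-20, 1) = -20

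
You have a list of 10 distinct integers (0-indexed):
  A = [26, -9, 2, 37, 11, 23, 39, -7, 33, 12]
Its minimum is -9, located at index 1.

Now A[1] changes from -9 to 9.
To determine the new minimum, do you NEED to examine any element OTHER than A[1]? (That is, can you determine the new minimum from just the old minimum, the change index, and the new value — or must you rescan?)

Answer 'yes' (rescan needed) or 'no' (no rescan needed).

Old min = -9 at index 1
Change at index 1: -9 -> 9
Index 1 WAS the min and new value 9 > old min -9. Must rescan other elements to find the new min.
Needs rescan: yes

Answer: yes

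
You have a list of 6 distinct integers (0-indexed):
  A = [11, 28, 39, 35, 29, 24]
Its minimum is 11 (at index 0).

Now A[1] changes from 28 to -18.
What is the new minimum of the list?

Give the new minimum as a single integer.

Old min = 11 (at index 0)
Change: A[1] 28 -> -18
Changed element was NOT the old min.
  New min = min(old_min, new_val) = min(11, -18) = -18

Answer: -18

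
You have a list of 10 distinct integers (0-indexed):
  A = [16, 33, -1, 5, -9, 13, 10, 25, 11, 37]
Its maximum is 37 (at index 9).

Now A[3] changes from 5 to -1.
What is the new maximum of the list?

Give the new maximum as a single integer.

Answer: 37

Derivation:
Old max = 37 (at index 9)
Change: A[3] 5 -> -1
Changed element was NOT the old max.
  New max = max(old_max, new_val) = max(37, -1) = 37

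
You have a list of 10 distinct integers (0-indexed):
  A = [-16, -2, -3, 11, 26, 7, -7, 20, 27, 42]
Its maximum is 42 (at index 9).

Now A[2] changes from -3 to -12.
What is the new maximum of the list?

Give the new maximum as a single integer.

Old max = 42 (at index 9)
Change: A[2] -3 -> -12
Changed element was NOT the old max.
  New max = max(old_max, new_val) = max(42, -12) = 42

Answer: 42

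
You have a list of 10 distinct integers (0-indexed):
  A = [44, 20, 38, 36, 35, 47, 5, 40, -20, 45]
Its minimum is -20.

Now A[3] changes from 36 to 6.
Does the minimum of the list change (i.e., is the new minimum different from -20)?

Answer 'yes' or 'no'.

Answer: no

Derivation:
Old min = -20
Change: A[3] 36 -> 6
Changed element was NOT the min; min changes only if 6 < -20.
New min = -20; changed? no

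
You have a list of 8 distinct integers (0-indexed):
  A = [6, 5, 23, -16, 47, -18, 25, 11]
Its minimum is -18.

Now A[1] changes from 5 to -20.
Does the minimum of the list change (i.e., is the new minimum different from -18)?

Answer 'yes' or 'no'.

Answer: yes

Derivation:
Old min = -18
Change: A[1] 5 -> -20
Changed element was NOT the min; min changes only if -20 < -18.
New min = -20; changed? yes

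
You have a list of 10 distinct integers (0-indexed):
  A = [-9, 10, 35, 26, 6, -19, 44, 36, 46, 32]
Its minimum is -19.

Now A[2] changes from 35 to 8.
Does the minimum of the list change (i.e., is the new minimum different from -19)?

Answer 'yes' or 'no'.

Old min = -19
Change: A[2] 35 -> 8
Changed element was NOT the min; min changes only if 8 < -19.
New min = -19; changed? no

Answer: no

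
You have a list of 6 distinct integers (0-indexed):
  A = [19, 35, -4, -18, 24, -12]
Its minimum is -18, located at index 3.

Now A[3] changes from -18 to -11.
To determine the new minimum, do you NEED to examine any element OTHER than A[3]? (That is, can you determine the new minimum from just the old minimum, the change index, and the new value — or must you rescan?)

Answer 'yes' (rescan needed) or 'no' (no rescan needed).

Old min = -18 at index 3
Change at index 3: -18 -> -11
Index 3 WAS the min and new value -11 > old min -18. Must rescan other elements to find the new min.
Needs rescan: yes

Answer: yes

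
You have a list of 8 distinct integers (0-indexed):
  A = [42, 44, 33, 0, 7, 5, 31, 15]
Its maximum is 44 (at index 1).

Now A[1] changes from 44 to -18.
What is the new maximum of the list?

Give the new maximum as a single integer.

Old max = 44 (at index 1)
Change: A[1] 44 -> -18
Changed element WAS the max -> may need rescan.
  Max of remaining elements: 42
  New max = max(-18, 42) = 42

Answer: 42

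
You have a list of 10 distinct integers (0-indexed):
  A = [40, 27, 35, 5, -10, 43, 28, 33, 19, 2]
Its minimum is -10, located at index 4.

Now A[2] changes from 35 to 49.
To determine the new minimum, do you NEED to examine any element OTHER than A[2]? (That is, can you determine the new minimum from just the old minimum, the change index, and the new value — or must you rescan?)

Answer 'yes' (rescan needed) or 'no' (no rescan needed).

Answer: no

Derivation:
Old min = -10 at index 4
Change at index 2: 35 -> 49
Index 2 was NOT the min. New min = min(-10, 49). No rescan of other elements needed.
Needs rescan: no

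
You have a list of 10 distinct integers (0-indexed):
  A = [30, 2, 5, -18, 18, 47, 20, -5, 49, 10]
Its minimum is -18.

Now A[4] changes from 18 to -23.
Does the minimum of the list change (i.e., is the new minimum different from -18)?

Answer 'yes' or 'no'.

Old min = -18
Change: A[4] 18 -> -23
Changed element was NOT the min; min changes only if -23 < -18.
New min = -23; changed? yes

Answer: yes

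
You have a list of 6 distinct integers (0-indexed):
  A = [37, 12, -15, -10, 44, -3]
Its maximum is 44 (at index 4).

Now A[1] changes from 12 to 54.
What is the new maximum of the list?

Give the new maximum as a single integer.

Answer: 54

Derivation:
Old max = 44 (at index 4)
Change: A[1] 12 -> 54
Changed element was NOT the old max.
  New max = max(old_max, new_val) = max(44, 54) = 54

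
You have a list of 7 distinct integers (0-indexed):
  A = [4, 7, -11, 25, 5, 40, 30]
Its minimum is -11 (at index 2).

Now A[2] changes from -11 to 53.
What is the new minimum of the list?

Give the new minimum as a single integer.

Answer: 4

Derivation:
Old min = -11 (at index 2)
Change: A[2] -11 -> 53
Changed element WAS the min. Need to check: is 53 still <= all others?
  Min of remaining elements: 4
  New min = min(53, 4) = 4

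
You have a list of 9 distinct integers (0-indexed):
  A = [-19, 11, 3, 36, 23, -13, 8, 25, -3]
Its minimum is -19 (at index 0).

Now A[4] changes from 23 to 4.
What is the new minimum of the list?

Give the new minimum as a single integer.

Old min = -19 (at index 0)
Change: A[4] 23 -> 4
Changed element was NOT the old min.
  New min = min(old_min, new_val) = min(-19, 4) = -19

Answer: -19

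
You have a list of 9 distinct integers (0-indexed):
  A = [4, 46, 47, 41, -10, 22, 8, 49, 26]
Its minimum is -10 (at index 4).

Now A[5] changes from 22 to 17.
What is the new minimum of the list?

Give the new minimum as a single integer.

Old min = -10 (at index 4)
Change: A[5] 22 -> 17
Changed element was NOT the old min.
  New min = min(old_min, new_val) = min(-10, 17) = -10

Answer: -10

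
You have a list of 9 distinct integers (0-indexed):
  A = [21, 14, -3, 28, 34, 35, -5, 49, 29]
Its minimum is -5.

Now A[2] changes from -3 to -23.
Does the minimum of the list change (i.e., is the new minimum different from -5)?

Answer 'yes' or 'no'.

Answer: yes

Derivation:
Old min = -5
Change: A[2] -3 -> -23
Changed element was NOT the min; min changes only if -23 < -5.
New min = -23; changed? yes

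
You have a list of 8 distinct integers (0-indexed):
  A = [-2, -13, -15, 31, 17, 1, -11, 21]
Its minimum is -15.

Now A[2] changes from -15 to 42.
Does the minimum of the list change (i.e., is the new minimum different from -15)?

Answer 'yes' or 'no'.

Answer: yes

Derivation:
Old min = -15
Change: A[2] -15 -> 42
Changed element was the min; new min must be rechecked.
New min = -13; changed? yes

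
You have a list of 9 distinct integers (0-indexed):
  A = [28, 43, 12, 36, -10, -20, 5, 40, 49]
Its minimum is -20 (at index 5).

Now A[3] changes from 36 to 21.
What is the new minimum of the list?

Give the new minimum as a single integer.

Answer: -20

Derivation:
Old min = -20 (at index 5)
Change: A[3] 36 -> 21
Changed element was NOT the old min.
  New min = min(old_min, new_val) = min(-20, 21) = -20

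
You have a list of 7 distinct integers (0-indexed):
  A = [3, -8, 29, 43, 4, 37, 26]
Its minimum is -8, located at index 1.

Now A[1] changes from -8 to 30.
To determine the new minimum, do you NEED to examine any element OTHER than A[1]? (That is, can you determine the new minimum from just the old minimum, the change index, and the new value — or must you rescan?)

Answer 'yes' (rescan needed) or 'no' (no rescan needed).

Answer: yes

Derivation:
Old min = -8 at index 1
Change at index 1: -8 -> 30
Index 1 WAS the min and new value 30 > old min -8. Must rescan other elements to find the new min.
Needs rescan: yes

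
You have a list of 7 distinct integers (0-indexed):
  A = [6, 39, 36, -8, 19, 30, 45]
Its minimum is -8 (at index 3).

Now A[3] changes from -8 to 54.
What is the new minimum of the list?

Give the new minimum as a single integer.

Old min = -8 (at index 3)
Change: A[3] -8 -> 54
Changed element WAS the min. Need to check: is 54 still <= all others?
  Min of remaining elements: 6
  New min = min(54, 6) = 6

Answer: 6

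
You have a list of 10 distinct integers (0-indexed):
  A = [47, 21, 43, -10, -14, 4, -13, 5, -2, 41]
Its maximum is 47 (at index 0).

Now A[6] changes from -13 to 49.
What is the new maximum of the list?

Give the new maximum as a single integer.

Old max = 47 (at index 0)
Change: A[6] -13 -> 49
Changed element was NOT the old max.
  New max = max(old_max, new_val) = max(47, 49) = 49

Answer: 49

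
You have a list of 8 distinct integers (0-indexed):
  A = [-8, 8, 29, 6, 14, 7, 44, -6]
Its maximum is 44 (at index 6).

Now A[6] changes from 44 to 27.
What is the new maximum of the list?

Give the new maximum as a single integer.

Answer: 29

Derivation:
Old max = 44 (at index 6)
Change: A[6] 44 -> 27
Changed element WAS the max -> may need rescan.
  Max of remaining elements: 29
  New max = max(27, 29) = 29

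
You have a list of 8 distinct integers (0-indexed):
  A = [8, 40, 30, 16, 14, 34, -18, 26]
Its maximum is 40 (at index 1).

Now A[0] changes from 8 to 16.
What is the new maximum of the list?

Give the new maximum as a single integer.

Old max = 40 (at index 1)
Change: A[0] 8 -> 16
Changed element was NOT the old max.
  New max = max(old_max, new_val) = max(40, 16) = 40

Answer: 40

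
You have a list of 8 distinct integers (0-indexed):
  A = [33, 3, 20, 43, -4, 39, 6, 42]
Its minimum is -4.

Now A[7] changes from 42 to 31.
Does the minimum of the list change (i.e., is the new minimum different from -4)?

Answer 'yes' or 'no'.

Old min = -4
Change: A[7] 42 -> 31
Changed element was NOT the min; min changes only if 31 < -4.
New min = -4; changed? no

Answer: no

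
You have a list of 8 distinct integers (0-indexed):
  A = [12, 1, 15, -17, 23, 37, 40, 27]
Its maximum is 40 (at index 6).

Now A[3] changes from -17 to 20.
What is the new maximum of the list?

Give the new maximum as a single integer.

Old max = 40 (at index 6)
Change: A[3] -17 -> 20
Changed element was NOT the old max.
  New max = max(old_max, new_val) = max(40, 20) = 40

Answer: 40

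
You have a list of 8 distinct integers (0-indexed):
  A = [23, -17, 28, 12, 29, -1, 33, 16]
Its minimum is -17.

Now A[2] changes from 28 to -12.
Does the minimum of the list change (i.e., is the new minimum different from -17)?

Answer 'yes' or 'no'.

Old min = -17
Change: A[2] 28 -> -12
Changed element was NOT the min; min changes only if -12 < -17.
New min = -17; changed? no

Answer: no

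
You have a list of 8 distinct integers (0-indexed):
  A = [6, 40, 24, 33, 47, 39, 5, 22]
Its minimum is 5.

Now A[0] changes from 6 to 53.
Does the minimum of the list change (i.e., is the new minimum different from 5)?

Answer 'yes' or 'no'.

Old min = 5
Change: A[0] 6 -> 53
Changed element was NOT the min; min changes only if 53 < 5.
New min = 5; changed? no

Answer: no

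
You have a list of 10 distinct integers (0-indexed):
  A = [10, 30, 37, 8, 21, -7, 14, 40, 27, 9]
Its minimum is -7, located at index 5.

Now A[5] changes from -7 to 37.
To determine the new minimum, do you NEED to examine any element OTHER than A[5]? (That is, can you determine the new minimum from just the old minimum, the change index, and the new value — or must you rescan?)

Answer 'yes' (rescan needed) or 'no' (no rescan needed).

Old min = -7 at index 5
Change at index 5: -7 -> 37
Index 5 WAS the min and new value 37 > old min -7. Must rescan other elements to find the new min.
Needs rescan: yes

Answer: yes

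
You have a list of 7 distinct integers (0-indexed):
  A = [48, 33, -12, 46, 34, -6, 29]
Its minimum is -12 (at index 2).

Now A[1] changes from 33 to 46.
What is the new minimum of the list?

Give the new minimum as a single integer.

Old min = -12 (at index 2)
Change: A[1] 33 -> 46
Changed element was NOT the old min.
  New min = min(old_min, new_val) = min(-12, 46) = -12

Answer: -12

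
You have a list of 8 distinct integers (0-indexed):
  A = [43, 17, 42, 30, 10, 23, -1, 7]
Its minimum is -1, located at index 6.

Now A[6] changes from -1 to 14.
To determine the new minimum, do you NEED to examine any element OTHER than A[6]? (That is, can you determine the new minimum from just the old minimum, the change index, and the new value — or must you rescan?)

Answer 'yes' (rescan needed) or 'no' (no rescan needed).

Old min = -1 at index 6
Change at index 6: -1 -> 14
Index 6 WAS the min and new value 14 > old min -1. Must rescan other elements to find the new min.
Needs rescan: yes

Answer: yes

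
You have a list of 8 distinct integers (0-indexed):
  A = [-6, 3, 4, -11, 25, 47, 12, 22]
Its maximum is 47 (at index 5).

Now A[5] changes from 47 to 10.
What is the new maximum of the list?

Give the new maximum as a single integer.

Answer: 25

Derivation:
Old max = 47 (at index 5)
Change: A[5] 47 -> 10
Changed element WAS the max -> may need rescan.
  Max of remaining elements: 25
  New max = max(10, 25) = 25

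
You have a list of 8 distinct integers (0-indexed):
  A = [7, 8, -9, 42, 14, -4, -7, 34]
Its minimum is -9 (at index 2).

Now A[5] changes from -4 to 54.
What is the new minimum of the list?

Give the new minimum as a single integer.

Answer: -9

Derivation:
Old min = -9 (at index 2)
Change: A[5] -4 -> 54
Changed element was NOT the old min.
  New min = min(old_min, new_val) = min(-9, 54) = -9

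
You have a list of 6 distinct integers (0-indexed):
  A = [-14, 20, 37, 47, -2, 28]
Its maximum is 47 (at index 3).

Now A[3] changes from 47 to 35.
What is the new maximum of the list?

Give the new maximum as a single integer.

Answer: 37

Derivation:
Old max = 47 (at index 3)
Change: A[3] 47 -> 35
Changed element WAS the max -> may need rescan.
  Max of remaining elements: 37
  New max = max(35, 37) = 37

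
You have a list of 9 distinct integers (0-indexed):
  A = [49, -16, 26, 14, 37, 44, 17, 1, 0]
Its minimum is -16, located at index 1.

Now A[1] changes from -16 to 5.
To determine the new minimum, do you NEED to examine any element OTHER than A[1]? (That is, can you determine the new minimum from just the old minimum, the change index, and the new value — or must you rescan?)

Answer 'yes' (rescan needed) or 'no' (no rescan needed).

Answer: yes

Derivation:
Old min = -16 at index 1
Change at index 1: -16 -> 5
Index 1 WAS the min and new value 5 > old min -16. Must rescan other elements to find the new min.
Needs rescan: yes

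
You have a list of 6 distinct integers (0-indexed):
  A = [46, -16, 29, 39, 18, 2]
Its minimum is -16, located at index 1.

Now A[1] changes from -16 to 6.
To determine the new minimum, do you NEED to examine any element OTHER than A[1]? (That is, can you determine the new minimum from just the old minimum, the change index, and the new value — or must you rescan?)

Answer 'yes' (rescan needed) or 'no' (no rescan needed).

Old min = -16 at index 1
Change at index 1: -16 -> 6
Index 1 WAS the min and new value 6 > old min -16. Must rescan other elements to find the new min.
Needs rescan: yes

Answer: yes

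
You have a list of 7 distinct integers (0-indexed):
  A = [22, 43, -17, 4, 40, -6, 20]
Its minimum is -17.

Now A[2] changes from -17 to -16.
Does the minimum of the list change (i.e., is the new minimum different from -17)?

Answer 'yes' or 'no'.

Old min = -17
Change: A[2] -17 -> -16
Changed element was the min; new min must be rechecked.
New min = -16; changed? yes

Answer: yes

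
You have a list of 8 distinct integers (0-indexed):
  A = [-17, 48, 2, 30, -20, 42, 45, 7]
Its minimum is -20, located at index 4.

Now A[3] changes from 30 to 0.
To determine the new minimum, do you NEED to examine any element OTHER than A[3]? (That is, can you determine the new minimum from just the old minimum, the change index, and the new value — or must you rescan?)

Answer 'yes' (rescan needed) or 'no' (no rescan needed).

Old min = -20 at index 4
Change at index 3: 30 -> 0
Index 3 was NOT the min. New min = min(-20, 0). No rescan of other elements needed.
Needs rescan: no

Answer: no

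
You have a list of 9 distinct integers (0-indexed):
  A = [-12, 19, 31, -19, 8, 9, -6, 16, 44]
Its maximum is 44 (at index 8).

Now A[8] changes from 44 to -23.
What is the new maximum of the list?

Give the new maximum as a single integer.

Old max = 44 (at index 8)
Change: A[8] 44 -> -23
Changed element WAS the max -> may need rescan.
  Max of remaining elements: 31
  New max = max(-23, 31) = 31

Answer: 31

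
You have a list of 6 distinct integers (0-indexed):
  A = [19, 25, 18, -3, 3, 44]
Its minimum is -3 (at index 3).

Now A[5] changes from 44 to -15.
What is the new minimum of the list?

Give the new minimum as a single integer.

Old min = -3 (at index 3)
Change: A[5] 44 -> -15
Changed element was NOT the old min.
  New min = min(old_min, new_val) = min(-3, -15) = -15

Answer: -15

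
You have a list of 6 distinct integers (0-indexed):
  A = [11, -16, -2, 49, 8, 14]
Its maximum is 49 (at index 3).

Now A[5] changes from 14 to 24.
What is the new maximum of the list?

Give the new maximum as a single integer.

Old max = 49 (at index 3)
Change: A[5] 14 -> 24
Changed element was NOT the old max.
  New max = max(old_max, new_val) = max(49, 24) = 49

Answer: 49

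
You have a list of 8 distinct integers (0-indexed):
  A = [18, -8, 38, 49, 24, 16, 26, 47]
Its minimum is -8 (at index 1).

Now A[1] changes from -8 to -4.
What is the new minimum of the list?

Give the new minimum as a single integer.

Answer: -4

Derivation:
Old min = -8 (at index 1)
Change: A[1] -8 -> -4
Changed element WAS the min. Need to check: is -4 still <= all others?
  Min of remaining elements: 16
  New min = min(-4, 16) = -4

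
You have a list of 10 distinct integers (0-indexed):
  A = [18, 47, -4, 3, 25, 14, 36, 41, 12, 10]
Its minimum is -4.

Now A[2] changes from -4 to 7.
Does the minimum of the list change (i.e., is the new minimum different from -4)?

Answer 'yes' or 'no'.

Answer: yes

Derivation:
Old min = -4
Change: A[2] -4 -> 7
Changed element was the min; new min must be rechecked.
New min = 3; changed? yes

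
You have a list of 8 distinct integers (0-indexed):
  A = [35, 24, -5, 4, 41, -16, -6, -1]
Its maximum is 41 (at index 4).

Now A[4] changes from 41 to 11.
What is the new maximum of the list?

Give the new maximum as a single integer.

Answer: 35

Derivation:
Old max = 41 (at index 4)
Change: A[4] 41 -> 11
Changed element WAS the max -> may need rescan.
  Max of remaining elements: 35
  New max = max(11, 35) = 35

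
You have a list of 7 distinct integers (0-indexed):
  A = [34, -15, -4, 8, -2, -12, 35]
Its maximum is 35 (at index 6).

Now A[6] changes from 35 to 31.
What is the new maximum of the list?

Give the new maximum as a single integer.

Old max = 35 (at index 6)
Change: A[6] 35 -> 31
Changed element WAS the max -> may need rescan.
  Max of remaining elements: 34
  New max = max(31, 34) = 34

Answer: 34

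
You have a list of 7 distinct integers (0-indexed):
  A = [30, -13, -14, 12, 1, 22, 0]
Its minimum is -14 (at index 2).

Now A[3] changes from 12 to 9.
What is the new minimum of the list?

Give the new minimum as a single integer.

Answer: -14

Derivation:
Old min = -14 (at index 2)
Change: A[3] 12 -> 9
Changed element was NOT the old min.
  New min = min(old_min, new_val) = min(-14, 9) = -14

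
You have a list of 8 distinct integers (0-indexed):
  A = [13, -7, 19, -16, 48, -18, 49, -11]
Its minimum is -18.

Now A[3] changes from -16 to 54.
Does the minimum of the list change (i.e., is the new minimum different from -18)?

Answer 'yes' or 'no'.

Old min = -18
Change: A[3] -16 -> 54
Changed element was NOT the min; min changes only if 54 < -18.
New min = -18; changed? no

Answer: no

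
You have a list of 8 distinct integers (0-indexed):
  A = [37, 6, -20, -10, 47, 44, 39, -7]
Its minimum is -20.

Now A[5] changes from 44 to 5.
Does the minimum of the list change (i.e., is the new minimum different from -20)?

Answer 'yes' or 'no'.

Answer: no

Derivation:
Old min = -20
Change: A[5] 44 -> 5
Changed element was NOT the min; min changes only if 5 < -20.
New min = -20; changed? no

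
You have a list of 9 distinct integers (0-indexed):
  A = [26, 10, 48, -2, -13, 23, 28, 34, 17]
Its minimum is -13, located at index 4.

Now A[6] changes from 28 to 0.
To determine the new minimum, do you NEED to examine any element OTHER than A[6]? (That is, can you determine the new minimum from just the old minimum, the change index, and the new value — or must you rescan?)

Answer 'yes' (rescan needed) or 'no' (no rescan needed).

Answer: no

Derivation:
Old min = -13 at index 4
Change at index 6: 28 -> 0
Index 6 was NOT the min. New min = min(-13, 0). No rescan of other elements needed.
Needs rescan: no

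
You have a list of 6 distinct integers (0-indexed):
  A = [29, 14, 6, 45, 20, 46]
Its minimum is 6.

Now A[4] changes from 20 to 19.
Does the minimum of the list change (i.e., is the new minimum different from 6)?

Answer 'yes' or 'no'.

Old min = 6
Change: A[4] 20 -> 19
Changed element was NOT the min; min changes only if 19 < 6.
New min = 6; changed? no

Answer: no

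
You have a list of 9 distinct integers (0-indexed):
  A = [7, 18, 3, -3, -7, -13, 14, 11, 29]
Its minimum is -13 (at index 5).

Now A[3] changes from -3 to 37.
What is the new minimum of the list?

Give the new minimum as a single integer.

Answer: -13

Derivation:
Old min = -13 (at index 5)
Change: A[3] -3 -> 37
Changed element was NOT the old min.
  New min = min(old_min, new_val) = min(-13, 37) = -13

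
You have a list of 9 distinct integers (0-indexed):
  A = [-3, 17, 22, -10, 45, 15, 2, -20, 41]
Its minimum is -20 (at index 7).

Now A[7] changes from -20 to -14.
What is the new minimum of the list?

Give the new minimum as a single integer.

Answer: -14

Derivation:
Old min = -20 (at index 7)
Change: A[7] -20 -> -14
Changed element WAS the min. Need to check: is -14 still <= all others?
  Min of remaining elements: -10
  New min = min(-14, -10) = -14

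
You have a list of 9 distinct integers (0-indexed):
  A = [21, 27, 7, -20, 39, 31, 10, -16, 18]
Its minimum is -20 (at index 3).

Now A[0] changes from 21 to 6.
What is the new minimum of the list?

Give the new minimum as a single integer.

Answer: -20

Derivation:
Old min = -20 (at index 3)
Change: A[0] 21 -> 6
Changed element was NOT the old min.
  New min = min(old_min, new_val) = min(-20, 6) = -20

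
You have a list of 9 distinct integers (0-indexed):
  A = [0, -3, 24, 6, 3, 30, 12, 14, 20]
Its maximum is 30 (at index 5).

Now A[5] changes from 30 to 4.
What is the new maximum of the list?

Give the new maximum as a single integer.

Old max = 30 (at index 5)
Change: A[5] 30 -> 4
Changed element WAS the max -> may need rescan.
  Max of remaining elements: 24
  New max = max(4, 24) = 24

Answer: 24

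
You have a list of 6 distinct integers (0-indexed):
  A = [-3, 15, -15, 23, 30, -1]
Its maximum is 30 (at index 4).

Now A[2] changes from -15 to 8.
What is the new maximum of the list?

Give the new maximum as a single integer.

Answer: 30

Derivation:
Old max = 30 (at index 4)
Change: A[2] -15 -> 8
Changed element was NOT the old max.
  New max = max(old_max, new_val) = max(30, 8) = 30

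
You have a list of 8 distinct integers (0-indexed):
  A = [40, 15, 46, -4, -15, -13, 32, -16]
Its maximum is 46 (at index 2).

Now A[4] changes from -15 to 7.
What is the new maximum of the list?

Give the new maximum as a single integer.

Answer: 46

Derivation:
Old max = 46 (at index 2)
Change: A[4] -15 -> 7
Changed element was NOT the old max.
  New max = max(old_max, new_val) = max(46, 7) = 46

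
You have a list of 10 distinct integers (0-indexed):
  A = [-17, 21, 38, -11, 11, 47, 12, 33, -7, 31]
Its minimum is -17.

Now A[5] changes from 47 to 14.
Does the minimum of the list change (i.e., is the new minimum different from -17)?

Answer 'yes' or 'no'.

Answer: no

Derivation:
Old min = -17
Change: A[5] 47 -> 14
Changed element was NOT the min; min changes only if 14 < -17.
New min = -17; changed? no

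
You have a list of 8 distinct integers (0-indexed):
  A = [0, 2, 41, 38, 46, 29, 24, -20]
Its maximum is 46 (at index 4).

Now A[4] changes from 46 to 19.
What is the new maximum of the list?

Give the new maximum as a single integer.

Answer: 41

Derivation:
Old max = 46 (at index 4)
Change: A[4] 46 -> 19
Changed element WAS the max -> may need rescan.
  Max of remaining elements: 41
  New max = max(19, 41) = 41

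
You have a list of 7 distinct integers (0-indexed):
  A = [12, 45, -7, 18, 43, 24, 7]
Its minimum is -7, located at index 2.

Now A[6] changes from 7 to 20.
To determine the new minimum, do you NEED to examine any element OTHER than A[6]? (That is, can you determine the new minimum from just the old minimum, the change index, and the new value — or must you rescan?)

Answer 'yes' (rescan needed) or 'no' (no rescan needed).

Answer: no

Derivation:
Old min = -7 at index 2
Change at index 6: 7 -> 20
Index 6 was NOT the min. New min = min(-7, 20). No rescan of other elements needed.
Needs rescan: no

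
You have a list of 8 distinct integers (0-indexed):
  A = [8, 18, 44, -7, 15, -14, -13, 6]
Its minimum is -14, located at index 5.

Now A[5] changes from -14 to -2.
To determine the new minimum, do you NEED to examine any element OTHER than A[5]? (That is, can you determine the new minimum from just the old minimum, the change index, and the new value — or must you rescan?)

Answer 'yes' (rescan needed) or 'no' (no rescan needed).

Old min = -14 at index 5
Change at index 5: -14 -> -2
Index 5 WAS the min and new value -2 > old min -14. Must rescan other elements to find the new min.
Needs rescan: yes

Answer: yes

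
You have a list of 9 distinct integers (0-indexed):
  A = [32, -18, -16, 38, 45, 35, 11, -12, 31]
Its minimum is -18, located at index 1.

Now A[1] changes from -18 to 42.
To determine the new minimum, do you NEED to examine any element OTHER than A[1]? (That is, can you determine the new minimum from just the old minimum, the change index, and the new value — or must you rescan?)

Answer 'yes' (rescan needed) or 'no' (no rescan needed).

Old min = -18 at index 1
Change at index 1: -18 -> 42
Index 1 WAS the min and new value 42 > old min -18. Must rescan other elements to find the new min.
Needs rescan: yes

Answer: yes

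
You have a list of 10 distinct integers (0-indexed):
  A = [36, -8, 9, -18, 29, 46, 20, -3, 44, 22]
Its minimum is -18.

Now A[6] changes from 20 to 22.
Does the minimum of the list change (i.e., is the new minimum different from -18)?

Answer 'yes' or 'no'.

Old min = -18
Change: A[6] 20 -> 22
Changed element was NOT the min; min changes only if 22 < -18.
New min = -18; changed? no

Answer: no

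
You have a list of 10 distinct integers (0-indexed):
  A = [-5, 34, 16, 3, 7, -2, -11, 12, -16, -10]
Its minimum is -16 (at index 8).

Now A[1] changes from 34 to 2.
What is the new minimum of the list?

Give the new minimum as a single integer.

Answer: -16

Derivation:
Old min = -16 (at index 8)
Change: A[1] 34 -> 2
Changed element was NOT the old min.
  New min = min(old_min, new_val) = min(-16, 2) = -16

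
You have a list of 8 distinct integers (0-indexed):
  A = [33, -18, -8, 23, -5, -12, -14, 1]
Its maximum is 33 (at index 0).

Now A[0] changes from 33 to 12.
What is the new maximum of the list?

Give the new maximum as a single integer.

Old max = 33 (at index 0)
Change: A[0] 33 -> 12
Changed element WAS the max -> may need rescan.
  Max of remaining elements: 23
  New max = max(12, 23) = 23

Answer: 23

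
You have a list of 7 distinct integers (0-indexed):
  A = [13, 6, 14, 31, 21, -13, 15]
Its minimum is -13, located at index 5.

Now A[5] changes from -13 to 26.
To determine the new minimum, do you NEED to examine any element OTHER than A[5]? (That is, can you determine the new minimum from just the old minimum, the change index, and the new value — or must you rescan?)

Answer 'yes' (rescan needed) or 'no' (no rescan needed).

Answer: yes

Derivation:
Old min = -13 at index 5
Change at index 5: -13 -> 26
Index 5 WAS the min and new value 26 > old min -13. Must rescan other elements to find the new min.
Needs rescan: yes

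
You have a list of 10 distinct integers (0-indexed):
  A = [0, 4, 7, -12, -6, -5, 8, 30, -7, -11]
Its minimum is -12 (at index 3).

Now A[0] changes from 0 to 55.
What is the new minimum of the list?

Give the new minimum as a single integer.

Answer: -12

Derivation:
Old min = -12 (at index 3)
Change: A[0] 0 -> 55
Changed element was NOT the old min.
  New min = min(old_min, new_val) = min(-12, 55) = -12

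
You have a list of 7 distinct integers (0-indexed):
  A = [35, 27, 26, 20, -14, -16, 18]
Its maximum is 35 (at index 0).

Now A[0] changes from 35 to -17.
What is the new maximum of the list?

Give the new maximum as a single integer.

Old max = 35 (at index 0)
Change: A[0] 35 -> -17
Changed element WAS the max -> may need rescan.
  Max of remaining elements: 27
  New max = max(-17, 27) = 27

Answer: 27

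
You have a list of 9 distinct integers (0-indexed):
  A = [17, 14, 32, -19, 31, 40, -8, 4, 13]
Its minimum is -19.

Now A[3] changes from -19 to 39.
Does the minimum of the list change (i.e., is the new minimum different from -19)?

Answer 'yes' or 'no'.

Answer: yes

Derivation:
Old min = -19
Change: A[3] -19 -> 39
Changed element was the min; new min must be rechecked.
New min = -8; changed? yes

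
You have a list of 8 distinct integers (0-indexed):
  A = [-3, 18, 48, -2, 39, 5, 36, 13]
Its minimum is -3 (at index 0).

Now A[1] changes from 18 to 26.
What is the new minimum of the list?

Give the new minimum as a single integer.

Answer: -3

Derivation:
Old min = -3 (at index 0)
Change: A[1] 18 -> 26
Changed element was NOT the old min.
  New min = min(old_min, new_val) = min(-3, 26) = -3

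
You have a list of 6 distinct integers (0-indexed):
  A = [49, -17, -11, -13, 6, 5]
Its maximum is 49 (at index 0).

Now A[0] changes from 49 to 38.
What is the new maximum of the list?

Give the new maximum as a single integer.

Answer: 38

Derivation:
Old max = 49 (at index 0)
Change: A[0] 49 -> 38
Changed element WAS the max -> may need rescan.
  Max of remaining elements: 6
  New max = max(38, 6) = 38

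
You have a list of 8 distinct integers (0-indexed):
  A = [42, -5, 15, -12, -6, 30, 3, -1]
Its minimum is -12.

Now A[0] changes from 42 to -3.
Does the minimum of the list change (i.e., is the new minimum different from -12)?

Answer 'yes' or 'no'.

Old min = -12
Change: A[0] 42 -> -3
Changed element was NOT the min; min changes only if -3 < -12.
New min = -12; changed? no

Answer: no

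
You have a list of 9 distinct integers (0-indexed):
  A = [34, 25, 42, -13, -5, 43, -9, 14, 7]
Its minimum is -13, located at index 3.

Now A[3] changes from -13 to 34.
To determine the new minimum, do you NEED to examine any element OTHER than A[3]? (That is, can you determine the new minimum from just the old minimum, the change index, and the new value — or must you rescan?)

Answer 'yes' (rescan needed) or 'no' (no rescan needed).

Answer: yes

Derivation:
Old min = -13 at index 3
Change at index 3: -13 -> 34
Index 3 WAS the min and new value 34 > old min -13. Must rescan other elements to find the new min.
Needs rescan: yes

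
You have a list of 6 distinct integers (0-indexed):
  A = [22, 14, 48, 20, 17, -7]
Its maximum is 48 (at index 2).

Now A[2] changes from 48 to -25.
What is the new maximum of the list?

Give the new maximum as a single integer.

Answer: 22

Derivation:
Old max = 48 (at index 2)
Change: A[2] 48 -> -25
Changed element WAS the max -> may need rescan.
  Max of remaining elements: 22
  New max = max(-25, 22) = 22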